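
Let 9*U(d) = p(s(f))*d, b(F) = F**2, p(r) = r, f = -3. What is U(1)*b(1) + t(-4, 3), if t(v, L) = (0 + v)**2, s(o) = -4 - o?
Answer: 143/9 ≈ 15.889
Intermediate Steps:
t(v, L) = v**2
U(d) = -d/9 (U(d) = ((-4 - 1*(-3))*d)/9 = ((-4 + 3)*d)/9 = (-d)/9 = -d/9)
U(1)*b(1) + t(-4, 3) = -1/9*1*1**2 + (-4)**2 = -1/9*1 + 16 = -1/9 + 16 = 143/9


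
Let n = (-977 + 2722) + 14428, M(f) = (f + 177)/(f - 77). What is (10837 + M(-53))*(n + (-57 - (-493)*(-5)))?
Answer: 9614986293/65 ≈ 1.4792e+8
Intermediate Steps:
M(f) = (177 + f)/(-77 + f)
n = 16173 (n = 1745 + 14428 = 16173)
(10837 + M(-53))*(n + (-57 - (-493)*(-5))) = (10837 + (177 - 53)/(-77 - 53))*(16173 + (-57 - (-493)*(-5))) = (10837 + 124/(-130))*(16173 + (-57 - 29*85)) = (10837 - 1/130*124)*(16173 + (-57 - 2465)) = (10837 - 62/65)*(16173 - 2522) = (704343/65)*13651 = 9614986293/65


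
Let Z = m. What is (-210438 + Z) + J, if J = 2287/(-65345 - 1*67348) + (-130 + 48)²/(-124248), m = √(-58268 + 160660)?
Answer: -96373855102315/457967774 + 2*√25598 ≈ -2.1012e+5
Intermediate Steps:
m = 2*√25598 (m = √102392 = 2*√25598 ≈ 319.99)
Z = 2*√25598 ≈ 319.99
J = -32677303/457967774 (J = 2287/(-65345 - 67348) + (-82)²*(-1/124248) = 2287/(-132693) + 6724*(-1/124248) = 2287*(-1/132693) - 1681/31062 = -2287/132693 - 1681/31062 = -32677303/457967774 ≈ -0.071353)
(-210438 + Z) + J = (-210438 + 2*√25598) - 32677303/457967774 = -96373855102315/457967774 + 2*√25598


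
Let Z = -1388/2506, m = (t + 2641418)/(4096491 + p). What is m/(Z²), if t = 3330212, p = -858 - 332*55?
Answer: 4687756422335/981904811114 ≈ 4.7741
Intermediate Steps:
p = -19118 (p = -858 - 18260 = -19118)
m = 5971630/4077373 (m = (3330212 + 2641418)/(4096491 - 19118) = 5971630/4077373 ≈ 1.4646)
Z = -694/1253 (Z = -1388*1/2506 = -694/1253 ≈ -0.55387)
m/(Z²) = 5971630/(4077373*((-694/1253)²)) = 5971630/(4077373*(481636/1570009)) = (5971630/4077373)*(1570009/481636) = 4687756422335/981904811114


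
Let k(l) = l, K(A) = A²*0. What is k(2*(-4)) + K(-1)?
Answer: -8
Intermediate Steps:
K(A) = 0
k(2*(-4)) + K(-1) = 2*(-4) + 0 = -8 + 0 = -8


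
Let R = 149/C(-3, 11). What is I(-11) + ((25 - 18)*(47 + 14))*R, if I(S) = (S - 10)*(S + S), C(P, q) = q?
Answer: 68705/11 ≈ 6245.9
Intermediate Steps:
I(S) = 2*S*(-10 + S) (I(S) = (-10 + S)*(2*S) = 2*S*(-10 + S))
R = 149/11 ≈ 13.545
I(-11) + ((25 - 18)*(47 + 14))*R = 2*(-11)*(-10 - 11) + ((25 - 18)*(47 + 14))*(149/11) = 2*(-11)*(-21) + (7*61)*(149/11) = 462 + 427*(149/11) = 462 + 63623/11 = 68705/11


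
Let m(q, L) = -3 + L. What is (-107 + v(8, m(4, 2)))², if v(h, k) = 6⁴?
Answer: 1413721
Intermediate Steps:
v(h, k) = 1296
(-107 + v(8, m(4, 2)))² = (-107 + 1296)² = 1189² = 1413721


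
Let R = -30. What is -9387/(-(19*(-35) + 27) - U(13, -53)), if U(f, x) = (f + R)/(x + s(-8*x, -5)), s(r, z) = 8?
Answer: -60345/4099 ≈ -14.722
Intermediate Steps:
U(f, x) = (-30 + f)/(8 + x) (U(f, x) = (f - 30)/(x + 8) = (-30 + f)/(8 + x))
-9387/(-(19*(-35) + 27) - U(13, -53)) = -9387/(-(19*(-35) + 27) - (-30 + 13)/(8 - 53)) = -9387/(-(-665 + 27) - (-17)/(-45)) = -9387/(-1*(-638) - (-1)*(-17)/45) = -9387/(638 - 1*17/45) = -9387/(638 - 17/45) = -9387/28693/45 = -9387*45/28693 = -60345/4099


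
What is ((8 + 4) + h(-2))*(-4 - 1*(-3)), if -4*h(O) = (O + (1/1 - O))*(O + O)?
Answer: -13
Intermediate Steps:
h(O) = -O/2 (h(O) = -(O + (1/1 - O))*(O + O)/4 = -(O + (1 - O))*2*O/4 = -2*O/4 = -O/2)
((8 + 4) + h(-2))*(-4 - 1*(-3)) = ((8 + 4) - ½*(-2))*(-4 - 1*(-3)) = (12 + 1)*(-4 + 3) = 13*(-1) = -13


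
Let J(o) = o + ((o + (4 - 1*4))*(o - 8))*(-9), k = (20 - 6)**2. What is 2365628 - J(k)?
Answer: 2697064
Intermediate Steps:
k = 196 (k = 14**2 = 196)
J(o) = o - 9*o*(-8 + o) (J(o) = o + ((o + (4 - 4))*(-8 + o))*(-9) = o + ((o + 0)*(-8 + o))*(-9) = o + (o*(-8 + o))*(-9) = o - 9*o*(-8 + o))
2365628 - J(k) = 2365628 - 196*(73 - 9*196) = 2365628 - 196*(73 - 1764) = 2365628 - 196*(-1691) = 2365628 - 1*(-331436) = 2365628 + 331436 = 2697064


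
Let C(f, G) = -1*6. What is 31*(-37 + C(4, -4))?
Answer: -1333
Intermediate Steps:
C(f, G) = -6
31*(-37 + C(4, -4)) = 31*(-37 - 6) = 31*(-43) = -1333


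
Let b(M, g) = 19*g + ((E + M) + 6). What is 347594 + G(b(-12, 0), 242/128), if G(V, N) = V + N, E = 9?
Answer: 22246329/64 ≈ 3.4760e+5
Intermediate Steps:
b(M, g) = 15 + M + 19*g (b(M, g) = 19*g + ((9 + M) + 6) = 19*g + (15 + M) = 15 + M + 19*g)
G(V, N) = N + V
347594 + G(b(-12, 0), 242/128) = 347594 + (242/128 + (15 - 12 + 19*0)) = 347594 + (242*(1/128) + (15 - 12 + 0)) = 347594 + (121/64 + 3) = 347594 + 313/64 = 22246329/64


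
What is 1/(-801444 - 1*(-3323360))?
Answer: 1/2521916 ≈ 3.9652e-7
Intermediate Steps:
1/(-801444 - 1*(-3323360)) = 1/(-801444 + 3323360) = 1/2521916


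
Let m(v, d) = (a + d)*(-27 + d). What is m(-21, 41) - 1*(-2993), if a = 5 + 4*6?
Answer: 3973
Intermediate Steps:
a = 29 (a = 5 + 24 = 29)
m(v, d) = (-27 + d)*(29 + d) (m(v, d) = (29 + d)*(-27 + d) = (-27 + d)*(29 + d))
m(-21, 41) - 1*(-2993) = (-783 + 41² + 2*41) - 1*(-2993) = (-783 + 1681 + 82) + 2993 = 980 + 2993 = 3973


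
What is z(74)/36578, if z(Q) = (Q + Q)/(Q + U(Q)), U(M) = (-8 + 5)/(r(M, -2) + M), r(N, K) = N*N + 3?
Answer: 136974/2505099197 ≈ 5.4678e-5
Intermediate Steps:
r(N, K) = 3 + N² (r(N, K) = N² + 3 = 3 + N²)
U(M) = -3/(3 + M + M²) (U(M) = (-8 + 5)/((3 + M²) + M) = -3/(3 + M + M²))
z(Q) = 2*Q/(Q - 3/(3 + Q + Q²)) (z(Q) = (Q + Q)/(Q - 3/(3 + Q + Q²)) = (2*Q)/(Q - 3/(3 + Q + Q²)) = 2*Q/(Q - 3/(3 + Q + Q²)))
z(74)/36578 = (2*74*(3 + 74 + 74²)/(-3 + 74*(3 + 74 + 74²)))/36578 = (2*74*(3 + 74 + 5476)/(-3 + 74*(3 + 74 + 5476)))*(1/36578) = (2*74*5553/(-3 + 74*5553))*(1/36578) = (2*74*5553/(-3 + 410922))*(1/36578) = (2*74*5553/410919)*(1/36578) = (2*74*(1/410919)*5553)*(1/36578) = (273948/136973)*(1/36578) = 136974/2505099197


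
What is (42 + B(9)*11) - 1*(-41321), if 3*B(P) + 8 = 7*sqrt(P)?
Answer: 124232/3 ≈ 41411.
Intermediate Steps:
B(P) = -8/3 + 7*sqrt(P)/3 (B(P) = -8/3 + (7*sqrt(P))/3 = -8/3 + 7*sqrt(P)/3)
(42 + B(9)*11) - 1*(-41321) = (42 + (-8/3 + 7*sqrt(9)/3)*11) - 1*(-41321) = (42 + (-8/3 + (7/3)*3)*11) + 41321 = (42 + (-8/3 + 7)*11) + 41321 = (42 + (13/3)*11) + 41321 = (42 + 143/3) + 41321 = 269/3 + 41321 = 124232/3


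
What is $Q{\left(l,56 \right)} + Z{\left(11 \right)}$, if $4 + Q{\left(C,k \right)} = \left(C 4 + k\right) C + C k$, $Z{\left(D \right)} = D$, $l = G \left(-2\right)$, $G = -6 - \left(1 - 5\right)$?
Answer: $519$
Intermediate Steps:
$G = -2$ ($G = -6 - -4 = -6 + 4 = -2$)
$l = 4$ ($l = \left(-2\right) \left(-2\right) = 4$)
$Q{\left(C,k \right)} = -4 + C k + C \left(k + 4 C\right)$ ($Q{\left(C,k \right)} = -4 + \left(\left(C 4 + k\right) C + C k\right) = -4 + \left(\left(4 C + k\right) C + C k\right) = -4 + \left(\left(k + 4 C\right) C + C k\right) = -4 + \left(C \left(k + 4 C\right) + C k\right) = -4 + \left(C k + C \left(k + 4 C\right)\right) = -4 + C k + C \left(k + 4 C\right)$)
$Q{\left(l,56 \right)} + Z{\left(11 \right)} = \left(-4 + 4 \cdot 4^{2} + 2 \cdot 4 \cdot 56\right) + 11 = \left(-4 + 4 \cdot 16 + 448\right) + 11 = \left(-4 + 64 + 448\right) + 11 = 508 + 11 = 519$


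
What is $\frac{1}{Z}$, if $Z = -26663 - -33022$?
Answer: $\frac{1}{6359} \approx 0.00015726$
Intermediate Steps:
$Z = 6359$ ($Z = -26663 + 33022 = 6359$)
$\frac{1}{Z} = \frac{1}{6359}$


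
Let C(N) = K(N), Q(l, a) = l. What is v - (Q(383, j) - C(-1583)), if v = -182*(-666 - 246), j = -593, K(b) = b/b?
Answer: 165602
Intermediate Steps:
K(b) = 1
C(N) = 1
v = 165984 (v = -182*(-912) = 165984)
v - (Q(383, j) - C(-1583)) = 165984 - (383 - 1*1) = 165984 - (383 - 1) = 165984 - 1*382 = 165984 - 382 = 165602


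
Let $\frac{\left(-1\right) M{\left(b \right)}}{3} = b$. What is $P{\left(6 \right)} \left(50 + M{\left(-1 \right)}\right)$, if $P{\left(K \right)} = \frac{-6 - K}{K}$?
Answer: $-106$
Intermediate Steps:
$M{\left(b \right)} = - 3 b$
$P{\left(K \right)} = \frac{-6 - K}{K}$
$P{\left(6 \right)} \left(50 + M{\left(-1 \right)}\right) = \frac{-6 - 6}{6} \left(50 - -3\right) = \frac{-6 - 6}{6} \left(50 + 3\right) = \frac{1}{6} \left(-12\right) 53 = \left(-2\right) 53 = -106$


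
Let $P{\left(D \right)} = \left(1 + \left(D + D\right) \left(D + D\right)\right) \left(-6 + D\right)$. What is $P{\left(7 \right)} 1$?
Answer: $197$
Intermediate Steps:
$P{\left(D \right)} = \left(1 + 4 D^{2}\right) \left(-6 + D\right)$ ($P{\left(D \right)} = \left(1 + 2 D 2 D\right) \left(-6 + D\right) = \left(1 + 4 D^{2}\right) \left(-6 + D\right)$)
$P{\left(7 \right)} 1 = \left(-6 + 7 - 24 \cdot 7^{2} + 4 \cdot 7^{3}\right) 1 = \left(-6 + 7 - 1176 + 4 \cdot 343\right) 1 = \left(-6 + 7 - 1176 + 1372\right) 1 = 197 \cdot 1 = 197$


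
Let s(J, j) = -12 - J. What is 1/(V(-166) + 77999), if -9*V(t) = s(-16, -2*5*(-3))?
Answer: 9/701987 ≈ 1.2821e-5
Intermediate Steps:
V(t) = -4/9 (V(t) = -(-12 - 1*(-16))/9 = -(-12 + 16)/9 = -⅑*4 = -4/9)
1/(V(-166) + 77999) = 1/(-4/9 + 77999) = 1/(701987/9) = 9/701987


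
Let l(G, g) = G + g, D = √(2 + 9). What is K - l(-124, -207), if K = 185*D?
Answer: 331 + 185*√11 ≈ 944.58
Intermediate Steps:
D = √11 ≈ 3.3166
K = 185*√11 ≈ 613.58
K - l(-124, -207) = 185*√11 - (-124 - 207) = 185*√11 - 1*(-331) = 185*√11 + 331 = 331 + 185*√11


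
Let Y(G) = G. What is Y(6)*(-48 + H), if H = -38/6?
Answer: -326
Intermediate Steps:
H = -19/3 (H = -38*1/6 = -19/3 ≈ -6.3333)
Y(6)*(-48 + H) = 6*(-48 - 19/3) = 6*(-163/3) = -326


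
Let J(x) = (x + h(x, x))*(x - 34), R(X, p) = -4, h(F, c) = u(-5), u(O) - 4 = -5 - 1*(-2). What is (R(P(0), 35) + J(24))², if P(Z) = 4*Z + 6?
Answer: 64516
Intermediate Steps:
P(Z) = 6 + 4*Z
u(O) = 1 (u(O) = 4 + (-5 - 1*(-2)) = 4 + (-5 + 2) = 4 - 3 = 1)
h(F, c) = 1
J(x) = (1 + x)*(-34 + x) (J(x) = (x + 1)*(x - 34) = (1 + x)*(-34 + x))
(R(P(0), 35) + J(24))² = (-4 + (-34 + 24² - 33*24))² = (-4 + (-34 + 576 - 792))² = (-4 - 250)² = (-254)² = 64516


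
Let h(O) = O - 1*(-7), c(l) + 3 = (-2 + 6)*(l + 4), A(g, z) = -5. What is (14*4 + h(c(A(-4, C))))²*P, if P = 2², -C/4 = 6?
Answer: 12544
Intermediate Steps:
C = -24 (C = -4*6 = -24)
c(l) = 13 + 4*l (c(l) = -3 + (-2 + 6)*(l + 4) = -3 + 4*(4 + l) = -3 + (16 + 4*l) = 13 + 4*l)
h(O) = 7 + O (h(O) = O + 7 = 7 + O)
P = 4
(14*4 + h(c(A(-4, C))))²*P = (14*4 + (7 + (13 + 4*(-5))))²*4 = (56 + (7 + (13 - 20)))²*4 = (56 + (7 - 7))²*4 = (56 + 0)²*4 = 56²*4 = 3136*4 = 12544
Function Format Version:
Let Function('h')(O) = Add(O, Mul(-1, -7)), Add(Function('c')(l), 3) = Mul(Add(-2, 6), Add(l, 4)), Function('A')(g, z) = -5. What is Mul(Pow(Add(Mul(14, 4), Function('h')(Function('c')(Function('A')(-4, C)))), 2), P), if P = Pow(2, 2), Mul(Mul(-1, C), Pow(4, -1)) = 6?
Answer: 12544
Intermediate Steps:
C = -24 (C = Mul(-4, 6) = -24)
Function('c')(l) = Add(13, Mul(4, l)) (Function('c')(l) = Add(-3, Mul(Add(-2, 6), Add(l, 4))) = Add(-3, Mul(4, Add(4, l))) = Add(-3, Add(16, Mul(4, l))) = Add(13, Mul(4, l)))
Function('h')(O) = Add(7, O) (Function('h')(O) = Add(O, 7) = Add(7, O))
P = 4
Mul(Pow(Add(Mul(14, 4), Function('h')(Function('c')(Function('A')(-4, C)))), 2), P) = Mul(Pow(Add(Mul(14, 4), Add(7, Add(13, Mul(4, -5)))), 2), 4) = Mul(Pow(Add(56, Add(7, Add(13, -20))), 2), 4) = Mul(Pow(Add(56, Add(7, -7)), 2), 4) = Mul(Pow(Add(56, 0), 2), 4) = Mul(Pow(56, 2), 4) = Mul(3136, 4) = 12544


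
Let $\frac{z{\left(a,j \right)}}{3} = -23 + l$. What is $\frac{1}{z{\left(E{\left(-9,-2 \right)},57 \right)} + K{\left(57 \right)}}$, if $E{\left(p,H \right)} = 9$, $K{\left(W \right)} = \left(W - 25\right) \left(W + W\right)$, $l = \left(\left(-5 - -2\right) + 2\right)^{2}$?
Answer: $\frac{1}{3582} \approx 0.00027917$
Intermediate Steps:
$l = 1$ ($l = \left(\left(-5 + 2\right) + 2\right)^{2} = \left(-3 + 2\right)^{2} = \left(-1\right)^{2} = 1$)
$K{\left(W \right)} = 2 W \left(-25 + W\right)$ ($K{\left(W \right)} = \left(-25 + W\right) 2 W = 2 W \left(-25 + W\right)$)
$z{\left(a,j \right)} = -66$ ($z{\left(a,j \right)} = 3 \left(-23 + 1\right) = 3 \left(-22\right) = -66$)
$\frac{1}{z{\left(E{\left(-9,-2 \right)},57 \right)} + K{\left(57 \right)}} = \frac{1}{-66 + 2 \cdot 57 \left(-25 + 57\right)} = \frac{1}{-66 + 2 \cdot 57 \cdot 32} = \frac{1}{-66 + 3648} = \frac{1}{3582}$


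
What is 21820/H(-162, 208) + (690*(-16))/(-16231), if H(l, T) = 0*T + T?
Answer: 89114185/844012 ≈ 105.58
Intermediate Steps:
H(l, T) = T (H(l, T) = 0 + T = T)
21820/H(-162, 208) + (690*(-16))/(-16231) = 21820/208 + (690*(-16))/(-16231) = 21820*(1/208) - 11040*(-1/16231) = 5455/52 + 11040/16231 = 89114185/844012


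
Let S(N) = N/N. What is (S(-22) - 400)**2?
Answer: 159201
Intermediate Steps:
S(N) = 1
(S(-22) - 400)**2 = (1 - 400)**2 = (-399)**2 = 159201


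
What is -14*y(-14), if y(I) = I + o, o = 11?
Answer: 42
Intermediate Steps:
y(I) = 11 + I (y(I) = I + 11 = 11 + I)
-14*y(-14) = -14*(11 - 14) = -14*(-3) = 42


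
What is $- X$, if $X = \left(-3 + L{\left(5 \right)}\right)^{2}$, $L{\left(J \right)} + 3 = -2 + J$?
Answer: $-9$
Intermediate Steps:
$L{\left(J \right)} = -5 + J$ ($L{\left(J \right)} = -3 + \left(-2 + J\right) = -5 + J$)
$X = 9$ ($X = \left(-3 + \left(-5 + 5\right)\right)^{2} = \left(-3 + 0\right)^{2} = \left(-3\right)^{2} = 9$)
$- X = \left(-1\right) 9 = -9$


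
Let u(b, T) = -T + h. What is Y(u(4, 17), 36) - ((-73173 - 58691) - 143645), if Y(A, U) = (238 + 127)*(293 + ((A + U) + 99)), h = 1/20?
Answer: 1702169/4 ≈ 4.2554e+5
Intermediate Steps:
h = 1/20 ≈ 0.050000
u(b, T) = 1/20 - T (u(b, T) = -T + 1/20 = 1/20 - T)
Y(A, U) = 143080 + 365*A + 365*U (Y(A, U) = 365*(293 + (99 + A + U)) = 365*(392 + A + U) = 143080 + 365*A + 365*U)
Y(u(4, 17), 36) - ((-73173 - 58691) - 143645) = (143080 + 365*(1/20 - 1*17) + 365*36) - ((-73173 - 58691) - 143645) = (143080 + 365*(1/20 - 17) + 13140) - (-131864 - 143645) = (143080 + 365*(-339/20) + 13140) - 1*(-275509) = (143080 - 24747/4 + 13140) + 275509 = 600133/4 + 275509 = 1702169/4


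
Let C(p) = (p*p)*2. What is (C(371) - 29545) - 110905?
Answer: 134832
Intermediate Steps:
C(p) = 2*p**2 (C(p) = p**2*2 = 2*p**2)
(C(371) - 29545) - 110905 = (2*371**2 - 29545) - 110905 = (2*137641 - 29545) - 110905 = (275282 - 29545) - 110905 = 245737 - 110905 = 134832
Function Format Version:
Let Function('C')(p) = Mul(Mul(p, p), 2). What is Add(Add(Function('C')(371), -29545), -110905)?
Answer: 134832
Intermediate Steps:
Function('C')(p) = Mul(2, Pow(p, 2)) (Function('C')(p) = Mul(Pow(p, 2), 2) = Mul(2, Pow(p, 2)))
Add(Add(Function('C')(371), -29545), -110905) = Add(Add(Mul(2, Pow(371, 2)), -29545), -110905) = Add(Add(Mul(2, 137641), -29545), -110905) = Add(Add(275282, -29545), -110905) = Add(245737, -110905) = 134832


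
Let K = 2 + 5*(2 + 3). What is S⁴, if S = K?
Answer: 531441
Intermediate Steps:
K = 27 (K = 2 + 5*5 = 2 + 25 = 27)
S = 27
S⁴ = 27⁴ = 531441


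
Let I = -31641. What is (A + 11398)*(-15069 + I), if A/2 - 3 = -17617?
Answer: 1113099300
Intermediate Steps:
A = -35228 (A = 6 + 2*(-17617) = 6 - 35234 = -35228)
(A + 11398)*(-15069 + I) = (-35228 + 11398)*(-15069 - 31641) = -23830*(-46710) = 1113099300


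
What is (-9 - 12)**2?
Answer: 441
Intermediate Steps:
(-9 - 12)**2 = (-21)**2 = 441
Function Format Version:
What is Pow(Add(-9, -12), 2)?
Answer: 441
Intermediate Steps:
Pow(Add(-9, -12), 2) = Pow(-21, 2) = 441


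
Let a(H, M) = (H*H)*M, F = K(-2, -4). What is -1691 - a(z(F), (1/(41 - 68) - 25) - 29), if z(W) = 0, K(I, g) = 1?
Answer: -1691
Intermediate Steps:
F = 1
a(H, M) = M*H² (a(H, M) = H²*M = M*H²)
-1691 - a(z(F), (1/(41 - 68) - 25) - 29) = -1691 - ((1/(41 - 68) - 25) - 29)*0² = -1691 - ((1/(-27) - 25) - 29)*0 = -1691 - ((-1/27 - 25) - 29)*0 = -1691 - (-676/27 - 29)*0 = -1691 - (-1459)*0/27 = -1691 - 1*0 = -1691 + 0 = -1691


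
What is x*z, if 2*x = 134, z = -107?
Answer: -7169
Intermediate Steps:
x = 67 (x = (1/2)*134 = 67)
x*z = 67*(-107) = -7169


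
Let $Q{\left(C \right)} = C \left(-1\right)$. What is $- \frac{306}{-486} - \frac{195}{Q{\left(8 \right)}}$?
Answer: $\frac{5401}{216} \approx 25.005$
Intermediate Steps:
$Q{\left(C \right)} = - C$
$- \frac{306}{-486} - \frac{195}{Q{\left(8 \right)}} = - \frac{306}{-486} - \frac{195}{\left(-1\right) 8} = \left(-306\right) \left(- \frac{1}{486}\right) - \frac{195}{-8} = \frac{17}{27} - - \frac{195}{8} = \frac{17}{27} + \frac{195}{8} = \frac{5401}{216}$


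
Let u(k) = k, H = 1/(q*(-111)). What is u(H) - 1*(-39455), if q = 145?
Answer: 635028224/16095 ≈ 39455.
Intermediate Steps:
H = -1/16095 (H = 1/(145*(-111)) = (1/145)*(-1/111) = -1/16095 ≈ -6.2131e-5)
u(H) - 1*(-39455) = -1/16095 - 1*(-39455) = -1/16095 + 39455 = 635028224/16095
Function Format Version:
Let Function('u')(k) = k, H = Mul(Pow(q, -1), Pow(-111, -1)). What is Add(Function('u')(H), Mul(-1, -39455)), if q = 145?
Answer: Rational(635028224, 16095) ≈ 39455.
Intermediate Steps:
H = Rational(-1, 16095) (H = Mul(Pow(145, -1), Pow(-111, -1)) = Mul(Rational(1, 145), Rational(-1, 111)) = Rational(-1, 16095) ≈ -6.2131e-5)
Add(Function('u')(H), Mul(-1, -39455)) = Add(Rational(-1, 16095), Mul(-1, -39455)) = Add(Rational(-1, 16095), 39455) = Rational(635028224, 16095)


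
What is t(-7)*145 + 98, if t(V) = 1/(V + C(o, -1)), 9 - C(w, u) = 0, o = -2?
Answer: 341/2 ≈ 170.50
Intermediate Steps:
C(w, u) = 9 (C(w, u) = 9 - 1*0 = 9 + 0 = 9)
t(V) = 1/(9 + V) (t(V) = 1/(V + 9) = 1/(9 + V))
t(-7)*145 + 98 = 145/(9 - 7) + 98 = 145/2 + 98 = 341/2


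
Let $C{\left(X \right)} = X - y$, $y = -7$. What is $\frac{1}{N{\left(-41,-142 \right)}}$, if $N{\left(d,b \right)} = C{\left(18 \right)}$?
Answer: $\frac{1}{25} \approx 0.04$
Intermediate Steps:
$C{\left(X \right)} = 7 + X$ ($C{\left(X \right)} = X - -7 = X + 7 = 7 + X$)
$N{\left(d,b \right)} = 25$ ($N{\left(d,b \right)} = 7 + 18 = 25$)
$\frac{1}{N{\left(-41,-142 \right)}} = \frac{1}{25}$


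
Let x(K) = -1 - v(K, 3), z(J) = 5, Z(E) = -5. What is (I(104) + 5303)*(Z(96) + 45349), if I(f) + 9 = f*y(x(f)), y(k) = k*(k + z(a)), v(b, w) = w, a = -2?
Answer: 221188032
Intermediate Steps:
x(K) = -4 (x(K) = -1 - 1*3 = -1 - 3 = -4)
y(k) = k*(5 + k) (y(k) = k*(k + 5) = k*(5 + k))
I(f) = -9 - 4*f (I(f) = -9 + f*(-4*(5 - 4)) = -9 + f*(-4*1) = -9 + f*(-4) = -9 - 4*f)
(I(104) + 5303)*(Z(96) + 45349) = ((-9 - 4*104) + 5303)*(-5 + 45349) = ((-9 - 416) + 5303)*45344 = (-425 + 5303)*45344 = 4878*45344 = 221188032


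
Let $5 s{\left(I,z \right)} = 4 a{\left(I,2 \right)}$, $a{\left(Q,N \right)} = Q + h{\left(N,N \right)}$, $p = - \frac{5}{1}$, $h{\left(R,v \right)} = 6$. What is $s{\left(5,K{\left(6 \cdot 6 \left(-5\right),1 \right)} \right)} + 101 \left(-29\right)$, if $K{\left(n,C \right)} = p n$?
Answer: $- \frac{14601}{5} \approx -2920.2$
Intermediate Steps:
$p = -5$ ($p = \left(-5\right) 1 = -5$)
$a{\left(Q,N \right)} = 6 + Q$ ($a{\left(Q,N \right)} = Q + 6 = 6 + Q$)
$K{\left(n,C \right)} = - 5 n$
$s{\left(I,z \right)} = \frac{24}{5} + \frac{4 I}{5}$ ($s{\left(I,z \right)} = \frac{4 \left(6 + I\right)}{5} = \frac{24 + 4 I}{5} = \frac{24}{5} + \frac{4 I}{5}$)
$s{\left(5,K{\left(6 \cdot 6 \left(-5\right),1 \right)} \right)} + 101 \left(-29\right) = \left(\frac{24}{5} + \frac{4}{5} \cdot 5\right) + 101 \left(-29\right) = \left(\frac{24}{5} + 4\right) - 2929 = \frac{44}{5} - 2929 = - \frac{14601}{5}$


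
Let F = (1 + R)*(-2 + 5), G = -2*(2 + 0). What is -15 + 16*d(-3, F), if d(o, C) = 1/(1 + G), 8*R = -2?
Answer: -61/3 ≈ -20.333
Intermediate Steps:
R = -¼ (R = (⅛)*(-2) = -¼ ≈ -0.25000)
G = -4 (G = -2*2 = -4)
F = 9/4 (F = (1 - ¼)*(-2 + 5) = (¾)*3 = 9/4 ≈ 2.2500)
d(o, C) = -⅓ (d(o, C) = 1/(1 - 4) = 1/(-3) = -⅓)
-15 + 16*d(-3, F) = -15 + 16*(-⅓) = -15 - 16/3 = -61/3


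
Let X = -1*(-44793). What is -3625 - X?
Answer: -48418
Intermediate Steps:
X = 44793
-3625 - X = -3625 - 1*44793 = -3625 - 44793 = -48418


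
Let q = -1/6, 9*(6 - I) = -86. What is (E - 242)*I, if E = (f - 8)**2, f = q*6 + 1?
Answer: -24920/9 ≈ -2768.9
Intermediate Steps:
I = 140/9 (I = 6 - 1/9*(-86) = 6 + 86/9 = 140/9 ≈ 15.556)
q = -1/6 (q = -1*1/6 = -1/6 ≈ -0.16667)
f = 0 (f = -1/6*6 + 1 = -1 + 1 = 0)
E = 64 (E = (0 - 8)**2 = (-8)**2 = 64)
(E - 242)*I = (64 - 242)*(140/9) = -178*140/9 = -24920/9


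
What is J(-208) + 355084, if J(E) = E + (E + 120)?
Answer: 354788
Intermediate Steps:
J(E) = 120 + 2*E (J(E) = E + (120 + E) = 120 + 2*E)
J(-208) + 355084 = (120 + 2*(-208)) + 355084 = (120 - 416) + 355084 = -296 + 355084 = 354788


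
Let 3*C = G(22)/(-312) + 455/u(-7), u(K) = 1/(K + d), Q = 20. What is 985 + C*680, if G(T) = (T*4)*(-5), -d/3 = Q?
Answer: -808309555/117 ≈ -6.9086e+6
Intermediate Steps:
d = -60 (d = -3*20 = -60)
G(T) = -20*T (G(T) = (4*T)*(-5) = -20*T)
u(K) = 1/(-60 + K) (u(K) = 1/(K - 60) = 1/(-60 + K))
C = -1188860/117 (C = (-20*22/(-312) + 455/(1/(-60 - 7)))/3 = (-440*(-1/312) + 455/(1/(-67)))/3 = (55/39 + 455/(-1/67))/3 = (55/39 + 455*(-67))/3 = (55/39 - 30485)/3 = (⅓)*(-1188860/39) = -1188860/117 ≈ -10161.)
985 + C*680 = 985 - 1188860/117*680 = 985 - 808424800/117 = -808309555/117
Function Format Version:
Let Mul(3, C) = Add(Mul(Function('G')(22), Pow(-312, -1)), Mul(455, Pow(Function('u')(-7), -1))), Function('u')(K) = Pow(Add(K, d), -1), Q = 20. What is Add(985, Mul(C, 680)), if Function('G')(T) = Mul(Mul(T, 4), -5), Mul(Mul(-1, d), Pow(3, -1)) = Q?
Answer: Rational(-808309555, 117) ≈ -6.9086e+6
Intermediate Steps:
d = -60 (d = Mul(-3, 20) = -60)
Function('G')(T) = Mul(-20, T) (Function('G')(T) = Mul(Mul(4, T), -5) = Mul(-20, T))
Function('u')(K) = Pow(Add(-60, K), -1) (Function('u')(K) = Pow(Add(K, -60), -1) = Pow(Add(-60, K), -1))
C = Rational(-1188860, 117) (C = Mul(Rational(1, 3), Add(Mul(Mul(-20, 22), Pow(-312, -1)), Mul(455, Pow(Pow(Add(-60, -7), -1), -1)))) = Mul(Rational(1, 3), Add(Mul(-440, Rational(-1, 312)), Mul(455, Pow(Pow(-67, -1), -1)))) = Mul(Rational(1, 3), Add(Rational(55, 39), Mul(455, Pow(Rational(-1, 67), -1)))) = Mul(Rational(1, 3), Add(Rational(55, 39), Mul(455, -67))) = Mul(Rational(1, 3), Add(Rational(55, 39), -30485)) = Mul(Rational(1, 3), Rational(-1188860, 39)) = Rational(-1188860, 117) ≈ -10161.)
Add(985, Mul(C, 680)) = Add(985, Mul(Rational(-1188860, 117), 680)) = Add(985, Rational(-808424800, 117)) = Rational(-808309555, 117)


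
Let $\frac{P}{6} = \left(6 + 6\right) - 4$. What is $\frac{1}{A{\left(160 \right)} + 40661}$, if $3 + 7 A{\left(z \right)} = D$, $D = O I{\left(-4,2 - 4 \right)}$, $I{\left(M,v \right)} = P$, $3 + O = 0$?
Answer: $\frac{1}{40640} \approx 2.4606 \cdot 10^{-5}$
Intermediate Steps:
$O = -3$ ($O = -3 + 0 = -3$)
$P = 48$ ($P = 6 \left(\left(6 + 6\right) - 4\right) = 6 \left(12 - 4\right) = 6 \cdot 8 = 48$)
$I{\left(M,v \right)} = 48$
$D = -144$ ($D = \left(-3\right) 48 = -144$)
$A{\left(z \right)} = -21$ ($A{\left(z \right)} = - \frac{3}{7} + \frac{1}{7} \left(-144\right) = - \frac{3}{7} - \frac{144}{7} = -21$)
$\frac{1}{A{\left(160 \right)} + 40661} = \frac{1}{-21 + 40661} = \frac{1}{40640}$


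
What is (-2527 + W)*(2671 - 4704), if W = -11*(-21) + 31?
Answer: 4604745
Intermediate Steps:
W = 262 (W = 231 + 31 = 262)
(-2527 + W)*(2671 - 4704) = (-2527 + 262)*(2671 - 4704) = -2265*(-2033) = 4604745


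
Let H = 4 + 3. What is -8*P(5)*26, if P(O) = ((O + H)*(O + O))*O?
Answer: -124800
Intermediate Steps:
H = 7
P(O) = 2*O²*(7 + O) (P(O) = ((O + 7)*(O + O))*O = ((7 + O)*(2*O))*O = (2*O*(7 + O))*O = 2*O²*(7 + O))
-8*P(5)*26 = -16*5²*(7 + 5)*26 = -16*25*12*26 = -8*600*26 = -4800*26 = -124800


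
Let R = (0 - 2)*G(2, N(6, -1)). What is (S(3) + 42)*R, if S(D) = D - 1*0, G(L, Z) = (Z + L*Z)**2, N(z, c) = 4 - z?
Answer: -3240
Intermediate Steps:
R = -72 (R = (0 - 2)*((4 - 1*6)**2*(1 + 2)**2) = -2*(4 - 6)**2*3**2 = -2*(-2)**2*9 = -8*9 = -2*36 = -72)
S(D) = D (S(D) = D + 0 = D)
(S(3) + 42)*R = (3 + 42)*(-72) = 45*(-72) = -3240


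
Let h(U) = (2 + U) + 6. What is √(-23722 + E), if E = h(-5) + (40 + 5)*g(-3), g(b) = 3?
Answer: 4*I*√1474 ≈ 153.57*I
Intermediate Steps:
h(U) = 8 + U
E = 138 (E = (8 - 5) + (40 + 5)*3 = 3 + 45*3 = 3 + 135 = 138)
√(-23722 + E) = √(-23722 + 138) = √(-23584) = 4*I*√1474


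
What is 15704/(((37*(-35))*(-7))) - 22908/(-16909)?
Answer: 12789188/4142705 ≈ 3.0872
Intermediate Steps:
15704/(((37*(-35))*(-7))) - 22908/(-16909) = 15704/((-1295*(-7))) - 22908*(-1/16909) = 15704/9065 + 22908/16909 = 12789188/4142705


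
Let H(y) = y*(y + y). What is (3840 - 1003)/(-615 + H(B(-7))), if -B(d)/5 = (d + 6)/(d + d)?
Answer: -278026/60245 ≈ -4.6149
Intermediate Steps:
B(d) = -5*(6 + d)/(2*d) (B(d) = -5*(d + 6)/(d + d) = -5*(6 + d)/(2*d))
H(y) = 2*y² (H(y) = y*(2*y) = 2*y²)
(3840 - 1003)/(-615 + H(B(-7))) = (3840 - 1003)/(-615 + 2*(-5/2 - 15/(-7))²) = 2837/(-615 + 2*(-5/2 - 15*(-⅐))²) = 2837/(-615 + 2*(-5/2 + 15/7)²) = 2837/(-615 + 2*(-5/14)²) = 2837/(-615 + 2*(25/196)) = 2837/(-615 + 25/98) = 2837/(-60245/98) = 2837*(-98/60245) = -278026/60245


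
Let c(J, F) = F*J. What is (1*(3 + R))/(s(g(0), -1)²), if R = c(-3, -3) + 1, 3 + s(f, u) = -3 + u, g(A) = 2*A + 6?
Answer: 13/49 ≈ 0.26531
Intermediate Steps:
g(A) = 6 + 2*A
s(f, u) = -6 + u (s(f, u) = -3 + (-3 + u) = -6 + u)
R = 10 (R = -3*(-3) + 1 = 9 + 1 = 10)
(1*(3 + R))/(s(g(0), -1)²) = (1*(3 + 10))/((-6 - 1)²) = (1*13)/((-7)²) = 13/49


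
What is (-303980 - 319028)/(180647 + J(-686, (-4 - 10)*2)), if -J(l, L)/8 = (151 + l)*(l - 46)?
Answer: 623008/2952313 ≈ 0.21102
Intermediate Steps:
J(l, L) = -8*(-46 + l)*(151 + l) (J(l, L) = -8*(151 + l)*(l - 46) = -8*(151 + l)*(-46 + l) = -8*(-46 + l)*(151 + l))
(-303980 - 319028)/(180647 + J(-686, (-4 - 10)*2)) = (-303980 - 319028)/(180647 + (55568 - 840*(-686) - 8*(-686)²)) = -623008/(180647 + (55568 + 576240 - 8*470596)) = -623008/(180647 + (55568 + 576240 - 3764768)) = -623008/(180647 - 3132960) = -623008/(-2952313) = -623008*(-1/2952313) = 623008/2952313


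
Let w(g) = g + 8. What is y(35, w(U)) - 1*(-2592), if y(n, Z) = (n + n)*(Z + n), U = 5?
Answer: 5952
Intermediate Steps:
w(g) = 8 + g
y(n, Z) = 2*n*(Z + n) (y(n, Z) = (2*n)*(Z + n) = 2*n*(Z + n))
y(35, w(U)) - 1*(-2592) = 2*35*((8 + 5) + 35) - 1*(-2592) = 2*35*(13 + 35) + 2592 = 2*35*48 + 2592 = 3360 + 2592 = 5952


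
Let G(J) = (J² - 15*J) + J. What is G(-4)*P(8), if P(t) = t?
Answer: 576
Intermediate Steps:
G(J) = J² - 14*J
G(-4)*P(8) = -4*(-14 - 4)*8 = -4*(-18)*8 = 72*8 = 576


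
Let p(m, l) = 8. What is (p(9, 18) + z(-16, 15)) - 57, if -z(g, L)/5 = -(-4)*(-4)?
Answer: 31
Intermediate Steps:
z(g, L) = 80 (z(g, L) = -(-5)*(-4*(-4)) = -(-5)*16 = -5*(-16) = 80)
(p(9, 18) + z(-16, 15)) - 57 = (8 + 80) - 57 = 88 - 57 = 31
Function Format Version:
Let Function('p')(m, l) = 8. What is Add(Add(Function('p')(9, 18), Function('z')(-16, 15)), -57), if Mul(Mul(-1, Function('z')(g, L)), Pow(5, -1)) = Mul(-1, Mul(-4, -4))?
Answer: 31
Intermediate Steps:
Function('z')(g, L) = 80 (Function('z')(g, L) = Mul(-5, Mul(-1, Mul(-4, -4))) = Mul(-5, Mul(-1, 16)) = Mul(-5, -16) = 80)
Add(Add(Function('p')(9, 18), Function('z')(-16, 15)), -57) = Add(Add(8, 80), -57) = Add(88, -57) = 31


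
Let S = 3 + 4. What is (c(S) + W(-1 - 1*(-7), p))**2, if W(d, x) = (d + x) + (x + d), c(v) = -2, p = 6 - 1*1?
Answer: 400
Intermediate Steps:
S = 7
p = 5 (p = 6 - 1 = 5)
W(d, x) = 2*d + 2*x (W(d, x) = (d + x) + (d + x) = 2*d + 2*x)
(c(S) + W(-1 - 1*(-7), p))**2 = (-2 + (2*(-1 - 1*(-7)) + 2*5))**2 = (-2 + (2*(-1 + 7) + 10))**2 = (-2 + (2*6 + 10))**2 = (-2 + (12 + 10))**2 = (-2 + 22)**2 = 20**2 = 400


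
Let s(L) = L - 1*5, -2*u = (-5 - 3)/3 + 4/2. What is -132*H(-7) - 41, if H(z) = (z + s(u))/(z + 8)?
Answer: 1499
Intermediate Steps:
u = ⅓ (u = -((-5 - 3)/3 + 4/2)/2 = -(-8*⅓ + 4*(½))/2 = -(-8/3 + 2)/2 = -½*(-⅔) = ⅓ ≈ 0.33333)
s(L) = -5 + L (s(L) = L - 5 = -5 + L)
H(z) = (-14/3 + z)/(8 + z) (H(z) = (z + (-5 + ⅓))/(z + 8) = (z - 14/3)/(8 + z) = (-14/3 + z)/(8 + z))
-132*H(-7) - 41 = -132*(-14/3 - 7)/(8 - 7) - 41 = -132*(-35)/(1*3) - 41 = -132*(-35)/3 - 41 = -132*(-35/3) - 41 = 1540 - 41 = 1499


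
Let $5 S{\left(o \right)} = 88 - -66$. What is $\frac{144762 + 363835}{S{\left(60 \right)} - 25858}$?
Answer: $- \frac{2542985}{129136} \approx -19.692$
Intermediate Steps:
$S{\left(o \right)} = \frac{154}{5}$ ($S{\left(o \right)} = \frac{88 - -66}{5} = \frac{88 + 66}{5} = \frac{1}{5} \cdot 154 = \frac{154}{5}$)
$\frac{144762 + 363835}{S{\left(60 \right)} - 25858} = \frac{144762 + 363835}{\frac{154}{5} - 25858} = \frac{508597}{- \frac{129136}{5}} = 508597 \left(- \frac{5}{129136}\right) = - \frac{2542985}{129136}$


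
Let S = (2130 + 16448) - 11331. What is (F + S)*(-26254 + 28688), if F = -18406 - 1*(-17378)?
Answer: 15137046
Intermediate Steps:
S = 7247 (S = 18578 - 11331 = 7247)
F = -1028 (F = -18406 + 17378 = -1028)
(F + S)*(-26254 + 28688) = (-1028 + 7247)*(-26254 + 28688) = 6219*2434 = 15137046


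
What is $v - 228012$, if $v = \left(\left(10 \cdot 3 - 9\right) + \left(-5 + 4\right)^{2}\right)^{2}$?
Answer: $-227528$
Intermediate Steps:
$v = 484$ ($v = \left(\left(30 - 9\right) + \left(-1\right)^{2}\right)^{2} = \left(21 + 1\right)^{2} = 22^{2} = 484$)
$v - 228012 = 484 - 228012 = -227528$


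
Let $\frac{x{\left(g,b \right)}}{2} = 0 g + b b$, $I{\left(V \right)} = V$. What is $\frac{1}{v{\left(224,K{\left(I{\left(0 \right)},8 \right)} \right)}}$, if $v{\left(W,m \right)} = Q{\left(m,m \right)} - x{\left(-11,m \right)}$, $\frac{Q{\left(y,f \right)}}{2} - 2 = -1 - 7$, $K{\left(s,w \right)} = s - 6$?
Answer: $- \frac{1}{84} \approx -0.011905$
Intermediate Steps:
$K{\left(s,w \right)} = -6 + s$ ($K{\left(s,w \right)} = s - 6 = -6 + s$)
$x{\left(g,b \right)} = 2 b^{2}$ ($x{\left(g,b \right)} = 2 \left(0 g + b b\right) = 2 \left(0 + b^{2}\right) = 2 b^{2}$)
$Q{\left(y,f \right)} = -12$ ($Q{\left(y,f \right)} = 4 + 2 \left(-1 - 7\right) = 4 + 2 \left(-8\right) = 4 - 16 = -12$)
$v{\left(W,m \right)} = -12 - 2 m^{2}$
$\frac{1}{v{\left(224,K{\left(I{\left(0 \right)},8 \right)} \right)}} = \frac{1}{-12 - 2 \left(-6 + 0\right)^{2}} = \frac{1}{-12 - 2 \left(-6\right)^{2}} = \frac{1}{-12 - 72} = \frac{1}{-84} = - \frac{1}{84}$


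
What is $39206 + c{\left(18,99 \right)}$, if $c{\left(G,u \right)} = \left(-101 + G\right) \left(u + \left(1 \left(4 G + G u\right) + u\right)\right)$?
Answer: $-131110$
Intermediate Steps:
$c{\left(G,u \right)} = \left(-101 + G\right) \left(2 u + 4 G + G u\right)$ ($c{\left(G,u \right)} = \left(-101 + G\right) \left(u + \left(\left(4 G + G u\right) + u\right)\right) = \left(-101 + G\right) \left(u + \left(u + 4 G + G u\right)\right) = \left(-101 + G\right) \left(2 u + 4 G + G u\right)$)
$39206 + c{\left(18,99 \right)} = 39206 - \left(27270 - 33372 + 176418\right) = 39206 - 170316 = -131110$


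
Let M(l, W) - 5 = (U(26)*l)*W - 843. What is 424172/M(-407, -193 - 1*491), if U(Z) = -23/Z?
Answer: -196937/114727 ≈ -1.7166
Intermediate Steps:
M(l, W) = -838 - 23*W*l/26 (M(l, W) = 5 + (((-23/26)*l)*W - 843) = 5 + (((-23*1/26)*l)*W - 843) = 5 + ((-23*l/26)*W - 843) = 5 + (-23*W*l/26 - 843) = 5 + (-843 - 23*W*l/26) = -838 - 23*W*l/26)
424172/M(-407, -193 - 1*491) = 424172/(-838 - 23/26*(-193 - 1*491)*(-407)) = 424172/(-838 - 23/26*(-193 - 491)*(-407)) = 424172/(-838 - 23/26*(-684)*(-407)) = 424172/(-838 - 3201462/13) = 424172/(-3212356/13) = 424172*(-13/3212356) = -196937/114727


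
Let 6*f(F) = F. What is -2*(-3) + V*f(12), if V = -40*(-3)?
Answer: 246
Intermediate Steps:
V = 120
f(F) = F/6
-2*(-3) + V*f(12) = -2*(-3) + 120*((1/6)*12) = 6 + 120*2 = 6 + 240 = 246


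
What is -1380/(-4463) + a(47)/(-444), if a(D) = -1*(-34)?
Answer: 230489/990786 ≈ 0.23263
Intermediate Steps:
a(D) = 34
-1380/(-4463) + a(47)/(-444) = -1380/(-4463) + 34/(-444) = -1380*(-1/4463) + 34*(-1/444) = 1380/4463 - 17/222 = 230489/990786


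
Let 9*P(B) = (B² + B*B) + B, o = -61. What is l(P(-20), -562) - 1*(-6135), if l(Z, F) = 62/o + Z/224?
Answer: 62865029/10248 ≈ 6134.4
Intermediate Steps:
P(B) = B/9 + 2*B²/9 (P(B) = ((B² + B*B) + B)/9 = ((B² + B²) + B)/9 = (2*B² + B)/9 = (B + 2*B²)/9 = B/9 + 2*B²/9)
l(Z, F) = -62/61 + Z/224 (l(Z, F) = 62/(-61) + Z/224 = 62*(-1/61) + Z*(1/224) = -62/61 + Z/224)
l(P(-20), -562) - 1*(-6135) = (-62/61 + ((⅑)*(-20)*(1 + 2*(-20)))/224) - 1*(-6135) = (-62/61 + ((⅑)*(-20)*(1 - 40))/224) + 6135 = (-62/61 + ((⅑)*(-20)*(-39))/224) + 6135 = (-62/61 + (1/224)*(260/3)) + 6135 = (-62/61 + 65/168) + 6135 = -6451/10248 + 6135 = 62865029/10248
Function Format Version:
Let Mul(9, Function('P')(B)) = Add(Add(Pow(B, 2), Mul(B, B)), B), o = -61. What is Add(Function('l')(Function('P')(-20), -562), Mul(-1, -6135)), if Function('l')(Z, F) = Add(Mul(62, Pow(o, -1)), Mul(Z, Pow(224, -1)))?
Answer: Rational(62865029, 10248) ≈ 6134.4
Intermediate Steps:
Function('P')(B) = Add(Mul(Rational(1, 9), B), Mul(Rational(2, 9), Pow(B, 2))) (Function('P')(B) = Mul(Rational(1, 9), Add(Add(Pow(B, 2), Mul(B, B)), B)) = Mul(Rational(1, 9), Add(Add(Pow(B, 2), Pow(B, 2)), B)) = Mul(Rational(1, 9), Add(Mul(2, Pow(B, 2)), B)) = Mul(Rational(1, 9), Add(B, Mul(2, Pow(B, 2)))) = Add(Mul(Rational(1, 9), B), Mul(Rational(2, 9), Pow(B, 2))))
Function('l')(Z, F) = Add(Rational(-62, 61), Mul(Rational(1, 224), Z)) (Function('l')(Z, F) = Add(Mul(62, Pow(-61, -1)), Mul(Z, Pow(224, -1))) = Add(Mul(62, Rational(-1, 61)), Mul(Z, Rational(1, 224))) = Add(Rational(-62, 61), Mul(Rational(1, 224), Z)))
Add(Function('l')(Function('P')(-20), -562), Mul(-1, -6135)) = Add(Add(Rational(-62, 61), Mul(Rational(1, 224), Mul(Rational(1, 9), -20, Add(1, Mul(2, -20))))), Mul(-1, -6135)) = Add(Add(Rational(-62, 61), Mul(Rational(1, 224), Mul(Rational(1, 9), -20, Add(1, -40)))), 6135) = Add(Add(Rational(-62, 61), Mul(Rational(1, 224), Mul(Rational(1, 9), -20, -39))), 6135) = Add(Add(Rational(-62, 61), Mul(Rational(1, 224), Rational(260, 3))), 6135) = Add(Add(Rational(-62, 61), Rational(65, 168)), 6135) = Add(Rational(-6451, 10248), 6135) = Rational(62865029, 10248)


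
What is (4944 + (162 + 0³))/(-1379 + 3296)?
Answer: 1702/639 ≈ 2.6635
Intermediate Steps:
(4944 + (162 + 0³))/(-1379 + 3296) = (4944 + (162 + 0))/1917 = (4944 + 162)*(1/1917) = 5106*(1/1917) = 1702/639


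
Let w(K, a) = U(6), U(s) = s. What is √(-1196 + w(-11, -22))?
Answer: I*√1190 ≈ 34.496*I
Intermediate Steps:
w(K, a) = 6
√(-1196 + w(-11, -22)) = √(-1196 + 6) = √(-1190) = I*√1190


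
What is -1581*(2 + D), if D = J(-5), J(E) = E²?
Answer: -42687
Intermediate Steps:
D = 25 (D = (-5)² = 25)
-1581*(2 + D) = -1581*(2 + 25) = -1581*27 = -42687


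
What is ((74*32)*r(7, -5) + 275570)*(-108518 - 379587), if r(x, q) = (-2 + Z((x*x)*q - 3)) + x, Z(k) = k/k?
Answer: -141442090690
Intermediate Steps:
Z(k) = 1
r(x, q) = -1 + x (r(x, q) = (-2 + 1) + x = -1 + x)
((74*32)*r(7, -5) + 275570)*(-108518 - 379587) = ((74*32)*(-1 + 7) + 275570)*(-108518 - 379587) = (2368*6 + 275570)*(-488105) = (14208 + 275570)*(-488105) = 289778*(-488105) = -141442090690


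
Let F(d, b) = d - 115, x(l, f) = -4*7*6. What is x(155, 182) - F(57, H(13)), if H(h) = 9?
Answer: -110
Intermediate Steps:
x(l, f) = -168 (x(l, f) = -28*6 = -168)
F(d, b) = -115 + d
x(155, 182) - F(57, H(13)) = -168 - (-115 + 57) = -168 - 1*(-58) = -168 + 58 = -110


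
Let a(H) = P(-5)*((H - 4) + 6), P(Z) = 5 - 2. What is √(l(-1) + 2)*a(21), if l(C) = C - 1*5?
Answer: 138*I ≈ 138.0*I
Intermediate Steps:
P(Z) = 3
l(C) = -5 + C (l(C) = C - 5 = -5 + C)
a(H) = 6 + 3*H (a(H) = 3*((H - 4) + 6) = 3*((-4 + H) + 6) = 3*(2 + H) = 6 + 3*H)
√(l(-1) + 2)*a(21) = √((-5 - 1) + 2)*(6 + 3*21) = √(-6 + 2)*(6 + 63) = √(-4)*69 = (2*I)*69 = 138*I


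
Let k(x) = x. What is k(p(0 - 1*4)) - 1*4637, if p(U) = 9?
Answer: -4628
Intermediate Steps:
k(p(0 - 1*4)) - 1*4637 = 9 - 1*4637 = 9 - 4637 = -4628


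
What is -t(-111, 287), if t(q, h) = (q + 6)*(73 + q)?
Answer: -3990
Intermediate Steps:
t(q, h) = (6 + q)*(73 + q)
-t(-111, 287) = -(438 + (-111)² + 79*(-111)) = -(438 + 12321 - 8769) = -1*3990 = -3990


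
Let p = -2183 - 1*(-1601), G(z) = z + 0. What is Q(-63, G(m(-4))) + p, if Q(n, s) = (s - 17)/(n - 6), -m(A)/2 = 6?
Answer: -40129/69 ≈ -581.58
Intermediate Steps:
m(A) = -12 (m(A) = -2*6 = -12)
G(z) = z
Q(n, s) = (-17 + s)/(-6 + n)
p = -582 (p = -2183 + 1601 = -582)
Q(-63, G(m(-4))) + p = (-17 - 12)/(-6 - 63) - 582 = -29/(-69) - 582 = -1/69*(-29) - 582 = 29/69 - 582 = -40129/69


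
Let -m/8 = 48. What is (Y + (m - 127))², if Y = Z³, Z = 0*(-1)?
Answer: 261121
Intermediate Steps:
Z = 0
m = -384 (m = -8*48 = -384)
Y = 0 (Y = 0³ = 0)
(Y + (m - 127))² = (0 + (-384 - 127))² = (0 - 511)² = (-511)² = 261121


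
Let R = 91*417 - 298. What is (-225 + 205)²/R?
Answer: 400/37649 ≈ 0.010624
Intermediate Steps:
R = 37649 (R = 37947 - 298 = 37649)
(-225 + 205)²/R = (-225 + 205)²/37649 = (-20)²*(1/37649) = 400*(1/37649) = 400/37649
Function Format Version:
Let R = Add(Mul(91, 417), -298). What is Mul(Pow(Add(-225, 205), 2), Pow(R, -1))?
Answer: Rational(400, 37649) ≈ 0.010624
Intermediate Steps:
R = 37649 (R = Add(37947, -298) = 37649)
Mul(Pow(Add(-225, 205), 2), Pow(R, -1)) = Mul(Pow(Add(-225, 205), 2), Pow(37649, -1)) = Mul(Pow(-20, 2), Rational(1, 37649)) = Mul(400, Rational(1, 37649)) = Rational(400, 37649)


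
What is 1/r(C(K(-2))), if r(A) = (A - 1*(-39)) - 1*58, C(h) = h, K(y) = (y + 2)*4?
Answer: -1/19 ≈ -0.052632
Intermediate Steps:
K(y) = 8 + 4*y (K(y) = (2 + y)*4 = 8 + 4*y)
r(A) = -19 + A (r(A) = (A + 39) - 58 = (39 + A) - 58 = -19 + A)
1/r(C(K(-2))) = 1/(-19 + (8 + 4*(-2))) = 1/(-19 + (8 - 8)) = 1/(-19 + 0) = 1/(-19) = -1/19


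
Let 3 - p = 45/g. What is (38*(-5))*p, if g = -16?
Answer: -8835/8 ≈ -1104.4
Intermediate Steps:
p = 93/16 (p = 3 - 45/(-16) = 3 - 45*(-1)/16 = 3 - 1*(-45/16) = 3 + 45/16 = 93/16 ≈ 5.8125)
(38*(-5))*p = (38*(-5))*(93/16) = -190*93/16 = -8835/8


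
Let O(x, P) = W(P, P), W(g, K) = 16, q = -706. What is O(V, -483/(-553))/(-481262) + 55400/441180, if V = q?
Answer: 666371398/5308079229 ≈ 0.12554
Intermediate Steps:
V = -706
O(x, P) = 16
O(V, -483/(-553))/(-481262) + 55400/441180 = 16/(-481262) + 55400/441180 = 16*(-1/481262) + 55400*(1/441180) = -8/240631 + 2770/22059 = 666371398/5308079229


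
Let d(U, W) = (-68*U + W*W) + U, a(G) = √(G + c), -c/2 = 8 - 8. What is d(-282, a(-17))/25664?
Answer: 18877/25664 ≈ 0.73554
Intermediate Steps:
c = 0 (c = -2*(8 - 8) = -2*0 = 0)
a(G) = √G (a(G) = √(G + 0) = √G)
d(U, W) = W² - 67*U (d(U, W) = (-68*U + W²) + U = (W² - 68*U) + U = W² - 67*U)
d(-282, a(-17))/25664 = ((√(-17))² - 67*(-282))/25664 = ((I*√17)² + 18894)*(1/25664) = (-17 + 18894)*(1/25664) = 18877*(1/25664) = 18877/25664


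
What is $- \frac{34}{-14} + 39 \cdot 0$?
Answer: $\frac{17}{7} \approx 2.4286$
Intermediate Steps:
$- \frac{34}{-14} + 39 \cdot 0 = \left(-34\right) \left(- \frac{1}{14}\right) + 0 = \frac{17}{7} + 0 = \frac{17}{7}$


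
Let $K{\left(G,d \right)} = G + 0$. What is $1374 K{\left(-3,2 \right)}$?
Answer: $-4122$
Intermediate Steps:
$K{\left(G,d \right)} = G$
$1374 K{\left(-3,2 \right)} = 1374 \left(-3\right) = -4122$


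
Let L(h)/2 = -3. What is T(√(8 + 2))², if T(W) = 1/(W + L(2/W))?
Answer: (6 - √10)⁻² ≈ 0.12418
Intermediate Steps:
L(h) = -6 (L(h) = 2*(-3) = -6)
T(W) = 1/(-6 + W) (T(W) = 1/(W - 6) = 1/(-6 + W))
T(√(8 + 2))² = (1/(-6 + √(8 + 2)))² = (1/(-6 + √10))² = (-6 + √10)⁻²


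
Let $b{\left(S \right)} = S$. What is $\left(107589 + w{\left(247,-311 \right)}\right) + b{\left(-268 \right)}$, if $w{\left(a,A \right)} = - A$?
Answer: $107632$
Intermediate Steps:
$\left(107589 + w{\left(247,-311 \right)}\right) + b{\left(-268 \right)} = \left(107589 - -311\right) - 268 = \left(107589 + 311\right) - 268 = 107900 - 268 = 107632$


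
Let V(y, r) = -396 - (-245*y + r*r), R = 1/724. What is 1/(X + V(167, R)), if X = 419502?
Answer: 524176/241131967695 ≈ 2.1738e-6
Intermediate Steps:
R = 1/724 ≈ 0.0013812
V(y, r) = -396 - r² + 245*y (V(y, r) = -396 - (-245*y + r²) = -396 - (r² - 245*y) = -396 + (-r² + 245*y) = -396 - r² + 245*y)
1/(X + V(167, R)) = 1/(419502 + (-396 - (1/724)² + 245*167)) = 1/(419502 + (-396 - 1*1/524176 + 40915)) = 1/(419502 + (-396 - 1/524176 + 40915)) = 1/(419502 + 21239087343/524176) = 1/(241131967695/524176) = 524176/241131967695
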